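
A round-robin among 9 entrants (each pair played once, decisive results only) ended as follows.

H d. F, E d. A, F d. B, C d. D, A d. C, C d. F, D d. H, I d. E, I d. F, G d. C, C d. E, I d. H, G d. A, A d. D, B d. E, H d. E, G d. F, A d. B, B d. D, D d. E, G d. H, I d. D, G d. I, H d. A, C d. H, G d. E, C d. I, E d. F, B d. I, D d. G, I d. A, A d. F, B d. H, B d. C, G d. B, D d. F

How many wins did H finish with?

3

H's results: beat A, E, F; lost to B, C, D, G, I.
That is 3 wins.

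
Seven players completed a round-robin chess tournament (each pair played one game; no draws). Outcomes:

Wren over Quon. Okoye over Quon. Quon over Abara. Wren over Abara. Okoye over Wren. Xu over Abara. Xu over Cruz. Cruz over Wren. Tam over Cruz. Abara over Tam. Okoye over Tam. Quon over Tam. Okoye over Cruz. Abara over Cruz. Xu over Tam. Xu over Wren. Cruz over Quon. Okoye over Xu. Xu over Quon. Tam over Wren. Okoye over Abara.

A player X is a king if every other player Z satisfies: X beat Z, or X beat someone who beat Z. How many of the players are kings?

Quon cannot reach Okoye, Xu in two steps.
Okoye reaches everyone (king).
Cruz cannot reach Okoye, Xu in two steps.
Tam cannot reach Okoye, Xu in two steps.
Xu cannot reach Okoye in two steps.
Abara cannot reach Okoye, Xu in two steps.
Wren cannot reach Okoye, Xu in two steps.
Kings: Okoye — 1.

1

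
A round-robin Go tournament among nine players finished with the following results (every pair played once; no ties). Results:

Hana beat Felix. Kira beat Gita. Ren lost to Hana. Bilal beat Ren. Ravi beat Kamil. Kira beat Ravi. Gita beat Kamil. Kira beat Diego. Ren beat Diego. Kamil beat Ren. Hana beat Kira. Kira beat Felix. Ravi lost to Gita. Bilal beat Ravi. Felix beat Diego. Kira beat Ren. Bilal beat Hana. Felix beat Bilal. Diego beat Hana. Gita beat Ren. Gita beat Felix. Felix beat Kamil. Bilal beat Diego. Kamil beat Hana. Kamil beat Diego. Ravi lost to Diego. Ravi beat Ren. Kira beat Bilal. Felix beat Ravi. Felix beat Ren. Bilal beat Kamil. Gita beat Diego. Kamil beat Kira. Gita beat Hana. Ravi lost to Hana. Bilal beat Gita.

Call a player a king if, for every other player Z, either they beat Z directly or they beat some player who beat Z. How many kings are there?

6

Gita reaches everyone (king).
Kira reaches everyone (king).
Ren cannot reach Gita, Kira, Felix, Kamil, Bilal in two steps.
Felix reaches everyone (king).
Kamil reaches everyone (king).
Ravi cannot reach Gita, Felix, Bilal in two steps.
Bilal reaches everyone (king).
Hana reaches everyone (king).
Diego cannot reach Gita, Bilal in two steps.
Kings: Gita, Kira, Felix, Kamil, Bilal, Hana — 6.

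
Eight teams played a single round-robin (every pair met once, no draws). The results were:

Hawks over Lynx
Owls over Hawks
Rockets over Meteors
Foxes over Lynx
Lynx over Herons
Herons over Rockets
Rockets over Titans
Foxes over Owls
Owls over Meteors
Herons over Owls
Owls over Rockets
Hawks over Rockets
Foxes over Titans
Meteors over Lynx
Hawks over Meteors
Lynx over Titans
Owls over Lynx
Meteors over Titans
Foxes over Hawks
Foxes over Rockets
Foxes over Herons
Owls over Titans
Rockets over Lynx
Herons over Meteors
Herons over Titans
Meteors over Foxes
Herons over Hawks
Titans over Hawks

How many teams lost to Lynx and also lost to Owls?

Lynx beat: Titans, Herons.
Owls beat: Titans, Hawks, Lynx, Meteors, Rockets.
Both beat: Titans — 1.

1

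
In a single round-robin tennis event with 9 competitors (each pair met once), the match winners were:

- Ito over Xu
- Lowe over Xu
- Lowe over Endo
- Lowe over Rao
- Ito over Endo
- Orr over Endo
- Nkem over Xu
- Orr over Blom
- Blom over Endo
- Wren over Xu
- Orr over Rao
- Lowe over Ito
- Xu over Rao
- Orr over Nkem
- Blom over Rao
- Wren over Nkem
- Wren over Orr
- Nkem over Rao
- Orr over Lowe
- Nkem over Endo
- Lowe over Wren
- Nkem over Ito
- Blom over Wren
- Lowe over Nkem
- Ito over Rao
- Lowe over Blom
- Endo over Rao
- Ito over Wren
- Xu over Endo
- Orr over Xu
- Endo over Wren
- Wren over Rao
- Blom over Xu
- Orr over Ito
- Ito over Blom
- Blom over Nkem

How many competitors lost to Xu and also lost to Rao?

0

Xu beat: Endo, Rao.
Rao beat: no one.
No one was beaten by both.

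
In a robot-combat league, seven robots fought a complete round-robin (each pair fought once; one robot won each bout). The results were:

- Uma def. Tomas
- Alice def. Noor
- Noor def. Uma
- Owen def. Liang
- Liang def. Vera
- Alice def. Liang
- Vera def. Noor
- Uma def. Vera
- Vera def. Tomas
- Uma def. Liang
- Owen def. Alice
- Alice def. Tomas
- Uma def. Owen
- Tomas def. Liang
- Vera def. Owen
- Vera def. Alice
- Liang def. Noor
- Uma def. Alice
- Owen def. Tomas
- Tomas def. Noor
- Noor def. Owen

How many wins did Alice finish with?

3

Alice's results: beat Liang, Tomas, Noor; lost to Uma, Owen, Vera.
That is 3 wins.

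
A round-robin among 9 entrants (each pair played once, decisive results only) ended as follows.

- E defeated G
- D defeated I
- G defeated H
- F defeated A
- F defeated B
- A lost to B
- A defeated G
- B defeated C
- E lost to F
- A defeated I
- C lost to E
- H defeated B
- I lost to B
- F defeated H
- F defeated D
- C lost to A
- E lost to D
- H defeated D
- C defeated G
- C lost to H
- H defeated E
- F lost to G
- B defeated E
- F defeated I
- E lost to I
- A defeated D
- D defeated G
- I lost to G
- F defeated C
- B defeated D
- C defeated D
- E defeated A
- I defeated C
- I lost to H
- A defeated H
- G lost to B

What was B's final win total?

B's results: beat A, C, D, E, G, I; lost to F, H.
That is 6 wins.

6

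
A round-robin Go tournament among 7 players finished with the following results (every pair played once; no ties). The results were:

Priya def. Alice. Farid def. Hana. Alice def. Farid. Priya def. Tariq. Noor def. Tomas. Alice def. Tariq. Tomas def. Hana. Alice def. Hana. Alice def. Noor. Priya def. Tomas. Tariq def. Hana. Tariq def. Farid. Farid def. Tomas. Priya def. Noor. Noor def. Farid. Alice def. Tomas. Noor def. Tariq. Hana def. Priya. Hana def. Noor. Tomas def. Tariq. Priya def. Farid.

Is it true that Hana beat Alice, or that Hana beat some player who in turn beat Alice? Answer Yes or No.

Yes

Hana did not beat Alice directly.
Hana beat Priya, Noor. Of those, Priya beat Alice.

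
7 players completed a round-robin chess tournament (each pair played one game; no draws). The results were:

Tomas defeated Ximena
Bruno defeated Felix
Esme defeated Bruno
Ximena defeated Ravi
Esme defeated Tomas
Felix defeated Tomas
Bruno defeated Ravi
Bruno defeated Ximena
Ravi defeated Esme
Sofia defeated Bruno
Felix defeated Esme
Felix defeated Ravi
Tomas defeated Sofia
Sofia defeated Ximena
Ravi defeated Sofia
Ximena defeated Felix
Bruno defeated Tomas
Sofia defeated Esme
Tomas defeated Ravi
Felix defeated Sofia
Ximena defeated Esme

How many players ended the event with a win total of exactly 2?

Win totals: Esme 2, Tomas 3, Sofia 3, Bruno 4, Ximena 3, Felix 4, Ravi 2.
Exactly 2: Esme, Ravi — 2 players.

2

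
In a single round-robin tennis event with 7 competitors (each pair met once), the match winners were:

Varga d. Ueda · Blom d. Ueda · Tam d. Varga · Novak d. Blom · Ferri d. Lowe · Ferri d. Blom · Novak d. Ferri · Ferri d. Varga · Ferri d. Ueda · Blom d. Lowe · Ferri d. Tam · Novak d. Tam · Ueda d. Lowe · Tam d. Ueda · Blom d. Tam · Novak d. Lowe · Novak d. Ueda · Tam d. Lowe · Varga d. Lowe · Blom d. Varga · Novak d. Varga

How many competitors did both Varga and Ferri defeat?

2

Varga beat: Ueda, Lowe.
Ferri beat: Ueda, Blom, Lowe, Varga, Tam.
Both beat: Ueda, Lowe — 2.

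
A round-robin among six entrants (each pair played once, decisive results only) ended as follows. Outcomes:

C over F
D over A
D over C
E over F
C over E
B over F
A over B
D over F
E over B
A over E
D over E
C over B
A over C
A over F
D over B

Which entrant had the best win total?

D

Win totals: A 4, B 1, C 3, D 5, E 2, F 0.
D leads with 5 wins (next highest: 4).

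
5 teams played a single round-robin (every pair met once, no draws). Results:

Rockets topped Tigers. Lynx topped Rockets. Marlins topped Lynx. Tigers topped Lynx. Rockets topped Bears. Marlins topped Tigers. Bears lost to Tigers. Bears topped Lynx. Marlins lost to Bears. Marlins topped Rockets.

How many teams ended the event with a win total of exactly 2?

3

Win totals: Rockets 2, Marlins 3, Bears 2, Lynx 1, Tigers 2.
Exactly 2: Rockets, Bears, Tigers — 3 teams.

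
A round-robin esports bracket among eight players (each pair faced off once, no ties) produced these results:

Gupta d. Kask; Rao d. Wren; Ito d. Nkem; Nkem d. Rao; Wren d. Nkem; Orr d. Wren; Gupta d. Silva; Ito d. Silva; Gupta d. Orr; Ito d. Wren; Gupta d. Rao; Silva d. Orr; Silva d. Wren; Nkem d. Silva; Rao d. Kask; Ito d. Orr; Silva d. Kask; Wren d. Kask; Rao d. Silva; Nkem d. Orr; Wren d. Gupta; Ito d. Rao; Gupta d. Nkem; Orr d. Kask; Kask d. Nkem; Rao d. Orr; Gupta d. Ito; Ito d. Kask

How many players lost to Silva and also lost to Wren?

Silva beat: Orr, Kask, Wren.
Wren beat: Nkem, Kask, Gupta.
Both beat: Kask — 1.

1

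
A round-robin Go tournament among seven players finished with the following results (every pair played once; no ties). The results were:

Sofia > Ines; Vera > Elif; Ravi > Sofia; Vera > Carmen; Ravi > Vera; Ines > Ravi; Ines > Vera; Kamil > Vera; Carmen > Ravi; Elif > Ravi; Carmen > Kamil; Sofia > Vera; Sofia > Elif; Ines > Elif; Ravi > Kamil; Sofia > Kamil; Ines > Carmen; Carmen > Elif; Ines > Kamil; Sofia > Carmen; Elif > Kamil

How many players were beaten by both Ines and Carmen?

3

Ines beat: Carmen, Vera, Kamil, Ravi, Elif.
Carmen beat: Kamil, Ravi, Elif.
Both beat: Kamil, Ravi, Elif — 3.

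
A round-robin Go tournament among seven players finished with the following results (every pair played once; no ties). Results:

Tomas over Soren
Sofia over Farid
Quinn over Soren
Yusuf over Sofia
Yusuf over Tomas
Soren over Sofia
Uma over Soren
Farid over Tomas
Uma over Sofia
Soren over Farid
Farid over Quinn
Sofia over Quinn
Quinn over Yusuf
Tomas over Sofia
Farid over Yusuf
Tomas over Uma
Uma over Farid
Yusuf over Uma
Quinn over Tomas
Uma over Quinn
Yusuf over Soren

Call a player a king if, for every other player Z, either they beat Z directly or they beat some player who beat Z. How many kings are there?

4

Uma reaches everyone (king).
Sofia cannot reach Uma in two steps.
Quinn reaches everyone (king).
Tomas cannot reach Yusuf in two steps.
Farid reaches everyone (king).
Soren cannot reach Uma in two steps.
Yusuf reaches everyone (king).
Kings: Uma, Quinn, Farid, Yusuf — 4.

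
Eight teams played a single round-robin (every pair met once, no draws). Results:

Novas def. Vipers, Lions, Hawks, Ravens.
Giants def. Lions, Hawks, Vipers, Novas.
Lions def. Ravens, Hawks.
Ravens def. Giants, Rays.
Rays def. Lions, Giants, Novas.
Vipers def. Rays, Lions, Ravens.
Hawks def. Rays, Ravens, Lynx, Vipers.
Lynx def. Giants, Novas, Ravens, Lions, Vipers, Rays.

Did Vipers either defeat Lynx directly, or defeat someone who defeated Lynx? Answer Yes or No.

Vipers did not beat Lynx directly.
Vipers beat Lions, Rays, Ravens, but each of them lost to Lynx. No two-step path.

No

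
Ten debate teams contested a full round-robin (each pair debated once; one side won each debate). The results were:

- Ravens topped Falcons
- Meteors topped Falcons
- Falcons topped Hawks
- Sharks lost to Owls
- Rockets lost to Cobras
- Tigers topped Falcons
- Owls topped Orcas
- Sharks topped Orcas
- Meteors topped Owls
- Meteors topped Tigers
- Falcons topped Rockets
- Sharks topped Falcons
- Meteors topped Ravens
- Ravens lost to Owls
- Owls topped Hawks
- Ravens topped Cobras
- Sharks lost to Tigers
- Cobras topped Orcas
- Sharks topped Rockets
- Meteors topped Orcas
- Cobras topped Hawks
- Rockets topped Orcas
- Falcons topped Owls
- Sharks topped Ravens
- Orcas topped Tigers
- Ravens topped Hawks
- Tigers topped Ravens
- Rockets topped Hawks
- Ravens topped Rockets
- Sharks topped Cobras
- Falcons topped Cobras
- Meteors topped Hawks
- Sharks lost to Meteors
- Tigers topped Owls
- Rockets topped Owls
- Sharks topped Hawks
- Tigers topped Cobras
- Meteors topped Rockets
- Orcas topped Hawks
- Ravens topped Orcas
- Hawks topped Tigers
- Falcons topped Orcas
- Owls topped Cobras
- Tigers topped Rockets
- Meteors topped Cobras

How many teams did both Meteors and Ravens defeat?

Meteors beat: Tigers, Hawks, Rockets, Sharks, Cobras, Falcons, Ravens, Owls, Orcas.
Ravens beat: Hawks, Rockets, Cobras, Falcons, Orcas.
Both beat: Hawks, Rockets, Cobras, Falcons, Orcas — 5.

5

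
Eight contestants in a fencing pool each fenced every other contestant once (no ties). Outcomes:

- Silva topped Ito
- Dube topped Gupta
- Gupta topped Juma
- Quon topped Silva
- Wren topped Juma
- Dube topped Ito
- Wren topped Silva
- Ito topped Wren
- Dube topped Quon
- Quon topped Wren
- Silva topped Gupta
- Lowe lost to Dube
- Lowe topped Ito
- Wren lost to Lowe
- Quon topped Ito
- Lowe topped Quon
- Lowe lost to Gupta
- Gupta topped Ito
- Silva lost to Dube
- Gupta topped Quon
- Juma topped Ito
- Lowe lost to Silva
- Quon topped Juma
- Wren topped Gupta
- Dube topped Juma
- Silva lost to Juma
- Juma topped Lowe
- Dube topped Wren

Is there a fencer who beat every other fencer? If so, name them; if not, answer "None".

Dube

Dube has 7 wins out of 7 opponents — a perfect record.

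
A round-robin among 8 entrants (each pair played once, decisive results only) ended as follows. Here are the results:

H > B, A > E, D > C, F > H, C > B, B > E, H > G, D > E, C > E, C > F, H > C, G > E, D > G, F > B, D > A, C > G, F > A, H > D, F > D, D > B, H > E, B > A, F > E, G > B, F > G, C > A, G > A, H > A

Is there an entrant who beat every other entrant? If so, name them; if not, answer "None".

Highest win total is H with 6 (out of 7 possible).
H lost to F, so no entrant went undefeated.

None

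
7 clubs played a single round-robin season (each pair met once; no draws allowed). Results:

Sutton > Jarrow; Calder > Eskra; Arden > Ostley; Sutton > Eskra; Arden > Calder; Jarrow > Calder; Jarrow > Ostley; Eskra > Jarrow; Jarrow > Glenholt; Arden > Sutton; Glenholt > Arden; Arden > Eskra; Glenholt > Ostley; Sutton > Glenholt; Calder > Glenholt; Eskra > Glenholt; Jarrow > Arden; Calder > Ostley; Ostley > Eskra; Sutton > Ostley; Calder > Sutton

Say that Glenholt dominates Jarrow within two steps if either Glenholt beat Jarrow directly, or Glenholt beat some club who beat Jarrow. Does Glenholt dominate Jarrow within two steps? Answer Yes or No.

Glenholt did not beat Jarrow directly.
Glenholt beat Ostley, Arden, but each of them lost to Jarrow. No two-step path.

No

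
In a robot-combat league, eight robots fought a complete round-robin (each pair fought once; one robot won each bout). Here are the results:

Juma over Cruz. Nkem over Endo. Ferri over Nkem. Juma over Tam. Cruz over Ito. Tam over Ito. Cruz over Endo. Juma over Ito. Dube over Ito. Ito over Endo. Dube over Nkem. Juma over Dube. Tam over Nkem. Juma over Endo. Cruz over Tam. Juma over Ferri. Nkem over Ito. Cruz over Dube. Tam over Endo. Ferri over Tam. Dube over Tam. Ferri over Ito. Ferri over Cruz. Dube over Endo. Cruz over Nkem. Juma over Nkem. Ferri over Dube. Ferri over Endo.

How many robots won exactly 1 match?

1

Win totals: Endo 0, Nkem 2, Tam 3, Cruz 5, Dube 4, Juma 7, Ferri 6, Ito 1.
Exactly 1: Ito — 1 robot.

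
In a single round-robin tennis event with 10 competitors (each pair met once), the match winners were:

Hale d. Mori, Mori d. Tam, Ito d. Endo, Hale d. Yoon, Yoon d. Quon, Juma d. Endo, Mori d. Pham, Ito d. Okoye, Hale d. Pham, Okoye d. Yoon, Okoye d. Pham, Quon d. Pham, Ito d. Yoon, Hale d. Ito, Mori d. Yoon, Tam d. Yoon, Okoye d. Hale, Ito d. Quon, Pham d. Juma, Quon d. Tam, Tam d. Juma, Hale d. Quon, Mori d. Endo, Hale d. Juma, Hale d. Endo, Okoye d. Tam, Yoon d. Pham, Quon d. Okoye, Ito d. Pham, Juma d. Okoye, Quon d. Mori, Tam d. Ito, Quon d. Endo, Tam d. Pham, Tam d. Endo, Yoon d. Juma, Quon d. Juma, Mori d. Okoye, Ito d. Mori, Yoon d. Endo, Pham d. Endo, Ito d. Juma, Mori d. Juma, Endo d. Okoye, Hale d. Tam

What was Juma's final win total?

2

Juma's results: beat Endo, Okoye; lost to Tam, Pham, Yoon, Quon, Ito, Mori, Hale.
That is 2 wins.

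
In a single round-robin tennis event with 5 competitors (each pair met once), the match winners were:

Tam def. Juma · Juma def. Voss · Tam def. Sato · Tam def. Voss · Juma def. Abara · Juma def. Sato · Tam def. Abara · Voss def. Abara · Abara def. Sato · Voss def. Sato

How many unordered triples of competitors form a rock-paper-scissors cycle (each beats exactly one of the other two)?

0

Of the C(5,3) = 10 triples, the cyclic ones are: none.
That is 0.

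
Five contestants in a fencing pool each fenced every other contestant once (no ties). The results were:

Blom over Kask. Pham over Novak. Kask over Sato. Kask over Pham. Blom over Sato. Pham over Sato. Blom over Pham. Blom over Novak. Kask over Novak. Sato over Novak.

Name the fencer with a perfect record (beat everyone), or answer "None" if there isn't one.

Blom has 4 wins out of 4 opponents — a perfect record.

Blom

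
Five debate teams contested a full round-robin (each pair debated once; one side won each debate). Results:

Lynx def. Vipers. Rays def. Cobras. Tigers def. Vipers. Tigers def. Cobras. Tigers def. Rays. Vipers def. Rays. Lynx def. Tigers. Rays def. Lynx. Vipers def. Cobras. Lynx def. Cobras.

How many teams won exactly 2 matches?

Win totals: Rays 2, Vipers 2, Tigers 3, Cobras 0, Lynx 3.
Exactly 2: Rays, Vipers — 2 teams.

2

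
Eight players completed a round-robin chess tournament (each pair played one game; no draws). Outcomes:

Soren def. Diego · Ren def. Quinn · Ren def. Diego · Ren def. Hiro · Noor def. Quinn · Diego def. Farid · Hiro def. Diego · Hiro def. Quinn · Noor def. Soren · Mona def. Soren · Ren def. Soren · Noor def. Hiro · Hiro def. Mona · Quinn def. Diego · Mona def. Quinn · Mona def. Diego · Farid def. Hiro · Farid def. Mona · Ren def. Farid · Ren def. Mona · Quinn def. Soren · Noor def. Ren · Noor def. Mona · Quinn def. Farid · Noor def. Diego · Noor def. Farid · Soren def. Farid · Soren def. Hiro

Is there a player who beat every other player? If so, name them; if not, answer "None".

Noor has 7 wins out of 7 opponents — a perfect record.

Noor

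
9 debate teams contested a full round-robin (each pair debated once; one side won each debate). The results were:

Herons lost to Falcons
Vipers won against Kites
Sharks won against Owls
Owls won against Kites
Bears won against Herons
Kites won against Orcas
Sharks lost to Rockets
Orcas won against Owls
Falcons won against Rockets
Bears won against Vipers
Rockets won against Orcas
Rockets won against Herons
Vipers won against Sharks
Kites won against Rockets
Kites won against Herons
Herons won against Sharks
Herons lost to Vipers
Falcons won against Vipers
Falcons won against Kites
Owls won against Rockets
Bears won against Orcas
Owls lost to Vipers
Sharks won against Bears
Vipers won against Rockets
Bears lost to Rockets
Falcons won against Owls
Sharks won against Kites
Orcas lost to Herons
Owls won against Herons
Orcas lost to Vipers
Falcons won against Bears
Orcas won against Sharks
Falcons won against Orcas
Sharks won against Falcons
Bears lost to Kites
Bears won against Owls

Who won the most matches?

Win totals: Herons 2, Rockets 4, Kites 4, Vipers 6, Owls 3, Sharks 4, Orcas 2, Falcons 7, Bears 4.
Falcons leads with 7 wins (next highest: 6).

Falcons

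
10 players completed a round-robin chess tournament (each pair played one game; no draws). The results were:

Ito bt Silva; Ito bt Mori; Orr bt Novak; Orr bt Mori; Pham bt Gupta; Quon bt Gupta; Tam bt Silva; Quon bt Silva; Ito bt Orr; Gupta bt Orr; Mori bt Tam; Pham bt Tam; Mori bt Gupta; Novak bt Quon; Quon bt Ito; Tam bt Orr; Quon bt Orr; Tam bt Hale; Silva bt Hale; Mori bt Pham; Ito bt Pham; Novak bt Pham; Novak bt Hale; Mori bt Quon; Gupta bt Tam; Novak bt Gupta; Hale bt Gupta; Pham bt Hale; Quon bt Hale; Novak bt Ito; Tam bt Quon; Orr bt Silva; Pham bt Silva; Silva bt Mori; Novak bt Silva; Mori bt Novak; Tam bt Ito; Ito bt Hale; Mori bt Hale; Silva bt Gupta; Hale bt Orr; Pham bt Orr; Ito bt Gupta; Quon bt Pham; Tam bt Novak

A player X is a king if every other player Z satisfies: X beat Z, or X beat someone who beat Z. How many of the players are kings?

Orr reaches everyone (king).
Hale cannot reach Quon, Pham, Ito in two steps.
Gupta cannot reach Pham in two steps.
Mori reaches everyone (king).
Quon reaches everyone (king).
Novak reaches everyone (king).
Pham reaches everyone (king).
Tam reaches everyone (king).
Ito reaches everyone (king).
Silva cannot reach Ito in two steps.
Kings: Orr, Mori, Quon, Novak, Pham, Tam, Ito — 7.

7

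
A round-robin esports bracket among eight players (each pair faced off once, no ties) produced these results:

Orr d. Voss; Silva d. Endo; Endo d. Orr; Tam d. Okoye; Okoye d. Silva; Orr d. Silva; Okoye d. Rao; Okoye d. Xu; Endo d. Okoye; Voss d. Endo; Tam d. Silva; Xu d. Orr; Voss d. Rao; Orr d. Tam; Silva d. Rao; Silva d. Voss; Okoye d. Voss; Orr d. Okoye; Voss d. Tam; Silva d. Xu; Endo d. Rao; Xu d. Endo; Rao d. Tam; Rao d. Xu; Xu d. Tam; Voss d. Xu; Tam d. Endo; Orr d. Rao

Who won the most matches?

Orr

Win totals: Xu 3, Orr 5, Okoye 4, Voss 4, Endo 3, Rao 2, Tam 3, Silva 4.
Orr leads with 5 wins (next highest: 4).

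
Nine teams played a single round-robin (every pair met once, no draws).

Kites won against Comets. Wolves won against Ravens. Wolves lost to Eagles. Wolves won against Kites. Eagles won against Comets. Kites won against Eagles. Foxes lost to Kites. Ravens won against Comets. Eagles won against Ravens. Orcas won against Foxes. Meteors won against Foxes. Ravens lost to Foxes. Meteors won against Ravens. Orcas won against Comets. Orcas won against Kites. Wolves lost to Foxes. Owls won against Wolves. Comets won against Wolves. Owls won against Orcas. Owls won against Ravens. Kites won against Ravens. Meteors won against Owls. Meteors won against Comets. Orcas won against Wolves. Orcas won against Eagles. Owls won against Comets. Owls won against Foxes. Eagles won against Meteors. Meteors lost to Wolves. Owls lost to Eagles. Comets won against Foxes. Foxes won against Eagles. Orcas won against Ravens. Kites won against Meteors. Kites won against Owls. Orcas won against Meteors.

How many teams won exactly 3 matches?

Win totals: Comets 2, Orcas 7, Foxes 3, Wolves 3, Owls 5, Ravens 1, Kites 6, Meteors 4, Eagles 5.
Exactly 3: Foxes, Wolves — 2 teams.

2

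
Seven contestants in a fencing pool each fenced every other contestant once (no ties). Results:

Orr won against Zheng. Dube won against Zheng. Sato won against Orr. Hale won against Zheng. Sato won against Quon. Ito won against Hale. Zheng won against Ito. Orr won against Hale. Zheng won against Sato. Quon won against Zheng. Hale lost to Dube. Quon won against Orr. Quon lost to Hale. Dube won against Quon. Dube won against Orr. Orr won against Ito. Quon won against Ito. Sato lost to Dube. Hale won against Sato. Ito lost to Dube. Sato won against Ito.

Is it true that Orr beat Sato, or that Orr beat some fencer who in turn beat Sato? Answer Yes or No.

Orr did not beat Sato directly.
Orr beat Hale, Ito, Zheng. Of those, Hale beat Sato.

Yes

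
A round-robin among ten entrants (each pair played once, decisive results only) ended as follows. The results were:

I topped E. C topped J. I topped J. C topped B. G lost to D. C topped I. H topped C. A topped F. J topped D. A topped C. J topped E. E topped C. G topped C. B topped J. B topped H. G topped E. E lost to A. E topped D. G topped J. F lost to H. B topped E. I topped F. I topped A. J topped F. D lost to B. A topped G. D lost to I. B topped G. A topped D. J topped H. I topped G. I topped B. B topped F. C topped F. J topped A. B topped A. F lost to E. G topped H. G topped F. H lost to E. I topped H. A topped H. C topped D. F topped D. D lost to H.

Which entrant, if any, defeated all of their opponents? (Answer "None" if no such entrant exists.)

None

Highest win total is I with 8 (out of 9 possible).
I lost to C, so no entrant went undefeated.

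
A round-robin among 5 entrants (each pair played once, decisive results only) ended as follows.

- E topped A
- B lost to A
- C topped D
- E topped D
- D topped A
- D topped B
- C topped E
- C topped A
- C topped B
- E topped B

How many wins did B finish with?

B's results: beat no one; lost to A, C, D, E.
That is 0 wins.

0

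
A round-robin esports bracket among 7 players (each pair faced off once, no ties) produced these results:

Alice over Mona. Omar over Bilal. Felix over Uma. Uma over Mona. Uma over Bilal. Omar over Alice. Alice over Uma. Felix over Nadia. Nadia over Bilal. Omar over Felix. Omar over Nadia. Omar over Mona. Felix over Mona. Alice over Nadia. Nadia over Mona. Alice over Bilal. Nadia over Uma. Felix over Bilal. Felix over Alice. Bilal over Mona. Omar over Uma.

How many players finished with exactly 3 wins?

1

Win totals: Mona 0, Nadia 3, Alice 4, Uma 2, Omar 6, Bilal 1, Felix 5.
Exactly 3: Nadia — 1 player.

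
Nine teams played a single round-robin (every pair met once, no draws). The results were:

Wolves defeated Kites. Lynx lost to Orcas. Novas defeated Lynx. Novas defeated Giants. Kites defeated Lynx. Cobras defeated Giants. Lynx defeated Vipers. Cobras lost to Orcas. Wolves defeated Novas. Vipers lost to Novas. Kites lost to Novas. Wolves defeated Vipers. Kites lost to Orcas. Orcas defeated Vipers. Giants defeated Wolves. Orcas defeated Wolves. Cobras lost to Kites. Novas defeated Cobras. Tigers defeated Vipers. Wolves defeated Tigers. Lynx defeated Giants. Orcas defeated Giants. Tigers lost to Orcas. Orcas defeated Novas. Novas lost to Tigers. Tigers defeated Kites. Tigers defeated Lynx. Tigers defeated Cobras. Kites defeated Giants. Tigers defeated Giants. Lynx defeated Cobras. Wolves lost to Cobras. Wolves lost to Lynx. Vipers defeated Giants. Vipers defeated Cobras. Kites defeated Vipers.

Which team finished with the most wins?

Win totals: Tigers 6, Vipers 2, Wolves 4, Kites 4, Lynx 4, Cobras 2, Novas 5, Giants 1, Orcas 8.
Orcas leads with 8 wins (next highest: 6).

Orcas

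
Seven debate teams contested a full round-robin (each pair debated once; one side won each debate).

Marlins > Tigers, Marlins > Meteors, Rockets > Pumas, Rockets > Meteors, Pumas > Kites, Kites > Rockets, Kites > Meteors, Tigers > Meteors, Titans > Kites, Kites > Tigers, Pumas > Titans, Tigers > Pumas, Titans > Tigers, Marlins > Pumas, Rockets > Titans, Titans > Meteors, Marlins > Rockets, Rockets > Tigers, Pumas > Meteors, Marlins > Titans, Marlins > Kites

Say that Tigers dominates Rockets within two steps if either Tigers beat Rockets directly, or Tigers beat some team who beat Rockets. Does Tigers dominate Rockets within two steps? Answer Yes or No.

No

Tigers did not beat Rockets directly.
Tigers beat Pumas, Meteors, but each of them lost to Rockets. No two-step path.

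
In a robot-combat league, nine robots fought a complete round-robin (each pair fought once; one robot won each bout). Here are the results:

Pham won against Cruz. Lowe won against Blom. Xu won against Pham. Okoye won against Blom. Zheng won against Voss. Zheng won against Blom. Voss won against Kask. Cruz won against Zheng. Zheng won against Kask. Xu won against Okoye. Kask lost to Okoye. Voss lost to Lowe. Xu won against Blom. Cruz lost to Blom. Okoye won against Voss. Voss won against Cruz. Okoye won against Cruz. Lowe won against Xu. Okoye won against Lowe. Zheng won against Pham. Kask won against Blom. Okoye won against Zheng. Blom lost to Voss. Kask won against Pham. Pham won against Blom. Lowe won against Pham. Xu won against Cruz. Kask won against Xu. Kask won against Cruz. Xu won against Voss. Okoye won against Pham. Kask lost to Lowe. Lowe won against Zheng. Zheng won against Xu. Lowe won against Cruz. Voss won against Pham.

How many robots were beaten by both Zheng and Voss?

3

Zheng beat: Kask, Voss, Pham, Xu, Blom.
Voss beat: Kask, Cruz, Pham, Blom.
Both beat: Kask, Pham, Blom — 3.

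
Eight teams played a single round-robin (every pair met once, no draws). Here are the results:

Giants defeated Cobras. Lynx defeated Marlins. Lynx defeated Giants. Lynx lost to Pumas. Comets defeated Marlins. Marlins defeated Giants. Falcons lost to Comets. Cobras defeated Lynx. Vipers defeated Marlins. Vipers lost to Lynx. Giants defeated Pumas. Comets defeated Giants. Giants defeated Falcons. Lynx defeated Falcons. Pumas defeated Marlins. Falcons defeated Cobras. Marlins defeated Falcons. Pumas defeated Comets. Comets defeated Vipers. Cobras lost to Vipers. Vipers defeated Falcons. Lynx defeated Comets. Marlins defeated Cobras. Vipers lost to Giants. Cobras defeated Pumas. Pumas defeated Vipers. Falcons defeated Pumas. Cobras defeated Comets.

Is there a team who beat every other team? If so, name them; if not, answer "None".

Highest win total is Lynx with 5 (out of 7 possible).
Lynx lost to Pumas, Cobras, so no team went undefeated.

None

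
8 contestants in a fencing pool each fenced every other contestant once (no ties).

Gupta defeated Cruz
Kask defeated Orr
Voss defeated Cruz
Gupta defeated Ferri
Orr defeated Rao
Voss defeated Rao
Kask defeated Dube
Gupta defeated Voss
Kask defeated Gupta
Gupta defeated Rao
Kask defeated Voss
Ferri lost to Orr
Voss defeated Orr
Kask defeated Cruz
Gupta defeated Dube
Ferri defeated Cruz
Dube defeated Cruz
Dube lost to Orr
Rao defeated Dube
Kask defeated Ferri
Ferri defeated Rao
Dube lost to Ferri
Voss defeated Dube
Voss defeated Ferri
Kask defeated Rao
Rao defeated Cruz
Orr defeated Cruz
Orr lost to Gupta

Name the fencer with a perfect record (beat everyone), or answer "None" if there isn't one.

Kask

Kask has 7 wins out of 7 opponents — a perfect record.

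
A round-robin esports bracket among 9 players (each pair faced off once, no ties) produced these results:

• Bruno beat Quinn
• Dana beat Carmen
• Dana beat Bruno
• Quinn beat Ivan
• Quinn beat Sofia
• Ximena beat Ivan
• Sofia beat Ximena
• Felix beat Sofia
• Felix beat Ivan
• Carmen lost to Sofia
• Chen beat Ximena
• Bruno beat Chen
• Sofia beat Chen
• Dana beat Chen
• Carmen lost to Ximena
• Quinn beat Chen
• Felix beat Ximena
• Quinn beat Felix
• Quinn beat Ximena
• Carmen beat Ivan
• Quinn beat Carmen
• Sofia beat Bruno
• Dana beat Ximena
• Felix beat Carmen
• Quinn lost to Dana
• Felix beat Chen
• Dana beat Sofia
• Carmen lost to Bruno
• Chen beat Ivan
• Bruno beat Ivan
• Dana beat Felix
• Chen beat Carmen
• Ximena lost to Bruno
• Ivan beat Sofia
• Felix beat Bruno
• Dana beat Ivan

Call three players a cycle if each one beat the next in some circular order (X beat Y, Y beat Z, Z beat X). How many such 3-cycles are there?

Win totals: Ivan 1, Dana 8, Carmen 1, Chen 3, Felix 6, Sofia 4, Ximena 2, Quinn 6, Bruno 5.
A player with w wins dominates both others in C(w,2) triples; summing gives 0 + 28 + 0 + 3 + 15 + 6 + 1 + 15 + 10 = 78 transitive triples.
Total triples C(9,3) = 84, so cyclic triples = 84 − 78 = 6.

6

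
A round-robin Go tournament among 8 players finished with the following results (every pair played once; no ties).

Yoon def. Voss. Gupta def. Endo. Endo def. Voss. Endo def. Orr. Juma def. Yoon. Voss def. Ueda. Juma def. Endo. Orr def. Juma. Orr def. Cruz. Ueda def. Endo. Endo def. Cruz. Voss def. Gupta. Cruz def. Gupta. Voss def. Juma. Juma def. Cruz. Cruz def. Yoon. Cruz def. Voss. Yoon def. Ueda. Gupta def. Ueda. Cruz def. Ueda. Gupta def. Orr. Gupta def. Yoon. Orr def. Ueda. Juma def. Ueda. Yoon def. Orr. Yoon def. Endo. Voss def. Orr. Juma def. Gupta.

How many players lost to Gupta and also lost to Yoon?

Gupta beat: Orr, Endo, Ueda, Yoon.
Yoon beat: Orr, Voss, Endo, Ueda.
Both beat: Orr, Endo, Ueda — 3.

3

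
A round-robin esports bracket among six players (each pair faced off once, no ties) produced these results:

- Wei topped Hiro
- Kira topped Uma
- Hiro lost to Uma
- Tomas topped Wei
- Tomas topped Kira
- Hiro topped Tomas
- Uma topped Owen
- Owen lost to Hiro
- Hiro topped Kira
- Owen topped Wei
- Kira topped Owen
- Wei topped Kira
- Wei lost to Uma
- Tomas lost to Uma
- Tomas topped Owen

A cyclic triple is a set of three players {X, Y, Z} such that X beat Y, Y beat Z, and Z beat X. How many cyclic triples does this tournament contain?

6

Win totals: Hiro 3, Tomas 3, Wei 2, Uma 4, Kira 2, Owen 1.
A player with w wins dominates both others in C(w,2) triples; summing gives 3 + 3 + 1 + 6 + 1 + 0 = 14 transitive triples.
Total triples C(6,3) = 20, so cyclic triples = 20 − 14 = 6.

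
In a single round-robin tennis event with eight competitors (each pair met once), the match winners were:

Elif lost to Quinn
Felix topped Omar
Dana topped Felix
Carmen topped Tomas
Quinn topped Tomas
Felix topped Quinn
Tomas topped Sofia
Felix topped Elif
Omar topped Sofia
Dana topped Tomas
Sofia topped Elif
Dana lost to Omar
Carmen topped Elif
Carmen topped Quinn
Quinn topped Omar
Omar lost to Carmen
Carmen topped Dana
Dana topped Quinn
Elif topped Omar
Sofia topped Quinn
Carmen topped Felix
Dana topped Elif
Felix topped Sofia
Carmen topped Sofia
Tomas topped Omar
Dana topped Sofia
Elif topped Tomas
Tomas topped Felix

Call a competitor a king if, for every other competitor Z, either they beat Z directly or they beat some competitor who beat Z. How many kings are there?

Sofia cannot reach Dana, Felix, Carmen in two steps.
Omar cannot reach Carmen in two steps.
Dana cannot reach Carmen in two steps.
Tomas cannot reach Carmen in two steps.
Elif cannot reach Quinn, Carmen in two steps.
Felix cannot reach Carmen in two steps.
Quinn cannot reach Carmen in two steps.
Carmen reaches everyone (king).
Kings: Carmen — 1.

1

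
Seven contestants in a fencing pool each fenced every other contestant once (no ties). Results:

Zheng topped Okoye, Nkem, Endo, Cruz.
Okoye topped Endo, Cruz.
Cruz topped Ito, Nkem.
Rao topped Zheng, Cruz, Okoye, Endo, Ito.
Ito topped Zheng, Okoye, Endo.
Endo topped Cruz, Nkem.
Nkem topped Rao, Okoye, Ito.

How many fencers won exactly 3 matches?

2

Win totals: Okoye 2, Ito 3, Zheng 4, Nkem 3, Cruz 2, Endo 2, Rao 5.
Exactly 3: Ito, Nkem — 2 fencers.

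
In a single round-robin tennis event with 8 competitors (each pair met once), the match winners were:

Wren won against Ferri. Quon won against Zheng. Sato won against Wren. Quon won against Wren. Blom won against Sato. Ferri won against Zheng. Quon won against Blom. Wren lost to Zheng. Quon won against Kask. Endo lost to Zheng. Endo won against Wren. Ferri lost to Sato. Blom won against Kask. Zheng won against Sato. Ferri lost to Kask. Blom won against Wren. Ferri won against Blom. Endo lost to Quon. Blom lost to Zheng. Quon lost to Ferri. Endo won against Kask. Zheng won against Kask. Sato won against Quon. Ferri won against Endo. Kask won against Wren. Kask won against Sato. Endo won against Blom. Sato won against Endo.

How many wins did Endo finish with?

Endo's results: beat Wren, Kask, Blom; lost to Zheng, Quon, Sato, Ferri.
That is 3 wins.

3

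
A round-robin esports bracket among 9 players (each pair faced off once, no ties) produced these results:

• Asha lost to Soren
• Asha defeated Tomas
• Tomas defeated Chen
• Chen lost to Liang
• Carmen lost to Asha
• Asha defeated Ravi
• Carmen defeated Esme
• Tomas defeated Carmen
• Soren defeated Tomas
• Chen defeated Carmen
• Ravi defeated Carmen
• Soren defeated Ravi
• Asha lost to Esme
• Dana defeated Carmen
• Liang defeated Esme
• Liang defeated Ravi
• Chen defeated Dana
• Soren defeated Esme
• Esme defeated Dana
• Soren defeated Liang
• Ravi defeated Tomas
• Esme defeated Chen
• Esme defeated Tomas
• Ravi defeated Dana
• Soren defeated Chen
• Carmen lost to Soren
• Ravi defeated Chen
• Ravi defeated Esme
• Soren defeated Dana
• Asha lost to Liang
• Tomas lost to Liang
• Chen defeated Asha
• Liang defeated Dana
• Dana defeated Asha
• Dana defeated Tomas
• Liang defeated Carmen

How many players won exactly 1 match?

Win totals: Tomas 2, Ravi 5, Esme 4, Asha 3, Chen 3, Dana 3, Soren 8, Carmen 1, Liang 7.
Exactly 1: Carmen — 1 player.

1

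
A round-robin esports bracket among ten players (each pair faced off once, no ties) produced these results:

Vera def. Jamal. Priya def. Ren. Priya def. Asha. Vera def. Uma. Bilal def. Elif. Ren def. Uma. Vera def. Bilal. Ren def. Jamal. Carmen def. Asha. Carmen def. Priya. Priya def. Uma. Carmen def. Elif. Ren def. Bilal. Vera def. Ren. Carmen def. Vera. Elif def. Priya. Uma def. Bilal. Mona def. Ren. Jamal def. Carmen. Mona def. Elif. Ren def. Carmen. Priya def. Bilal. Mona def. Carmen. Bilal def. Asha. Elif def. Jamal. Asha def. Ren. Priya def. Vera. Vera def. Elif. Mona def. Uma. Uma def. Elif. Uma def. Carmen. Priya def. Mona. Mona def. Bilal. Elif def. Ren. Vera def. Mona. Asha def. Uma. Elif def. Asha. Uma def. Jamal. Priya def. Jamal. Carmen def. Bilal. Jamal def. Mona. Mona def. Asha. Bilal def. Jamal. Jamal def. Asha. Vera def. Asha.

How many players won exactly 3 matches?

2

Win totals: Mona 6, Carmen 5, Jamal 3, Priya 7, Vera 7, Elif 4, Asha 2, Uma 4, Ren 4, Bilal 3.
Exactly 3: Jamal, Bilal — 2 players.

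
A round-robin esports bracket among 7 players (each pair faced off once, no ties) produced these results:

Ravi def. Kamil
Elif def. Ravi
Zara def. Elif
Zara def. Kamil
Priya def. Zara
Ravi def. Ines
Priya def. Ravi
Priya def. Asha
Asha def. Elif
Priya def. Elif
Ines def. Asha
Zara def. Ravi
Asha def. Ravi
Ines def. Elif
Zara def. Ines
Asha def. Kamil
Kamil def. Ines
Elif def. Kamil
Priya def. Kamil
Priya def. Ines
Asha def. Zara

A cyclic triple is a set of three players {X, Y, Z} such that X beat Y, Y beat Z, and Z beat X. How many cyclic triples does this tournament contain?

5

Win totals: Priya 6, Elif 2, Kamil 1, Ravi 2, Asha 4, Ines 2, Zara 4.
A player with w wins dominates both others in C(w,2) triples; summing gives 15 + 1 + 0 + 1 + 6 + 1 + 6 = 30 transitive triples.
Total triples C(7,3) = 35, so cyclic triples = 35 − 30 = 5.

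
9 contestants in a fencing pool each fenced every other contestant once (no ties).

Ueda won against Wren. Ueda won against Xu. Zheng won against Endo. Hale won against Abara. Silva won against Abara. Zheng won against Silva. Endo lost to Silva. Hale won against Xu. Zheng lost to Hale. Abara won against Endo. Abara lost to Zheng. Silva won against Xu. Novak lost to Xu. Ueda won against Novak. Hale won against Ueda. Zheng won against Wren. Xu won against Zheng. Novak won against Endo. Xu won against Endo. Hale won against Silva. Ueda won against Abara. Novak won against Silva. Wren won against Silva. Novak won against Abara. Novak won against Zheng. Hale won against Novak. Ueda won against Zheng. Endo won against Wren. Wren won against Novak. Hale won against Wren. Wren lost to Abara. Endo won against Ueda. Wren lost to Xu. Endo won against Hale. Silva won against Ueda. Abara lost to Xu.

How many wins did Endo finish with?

Endo's results: beat Hale, Wren, Ueda; lost to Zheng, Novak, Xu, Silva, Abara.
That is 3 wins.

3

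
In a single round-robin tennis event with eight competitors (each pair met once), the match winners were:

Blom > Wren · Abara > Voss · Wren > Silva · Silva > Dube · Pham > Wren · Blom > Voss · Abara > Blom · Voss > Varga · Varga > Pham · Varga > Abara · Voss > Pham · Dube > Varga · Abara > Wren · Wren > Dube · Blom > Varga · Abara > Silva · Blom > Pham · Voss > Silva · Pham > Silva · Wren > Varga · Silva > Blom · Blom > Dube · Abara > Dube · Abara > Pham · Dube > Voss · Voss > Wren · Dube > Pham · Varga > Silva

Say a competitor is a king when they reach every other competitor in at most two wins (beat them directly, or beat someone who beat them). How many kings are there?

5

Dube cannot reach Blom in two steps.
Abara reaches everyone (king).
Silva cannot reach Abara in two steps.
Voss reaches everyone (king).
Blom reaches everyone (king).
Varga reaches everyone (king).
Wren reaches everyone (king).
Pham cannot reach Abara, Voss in two steps.
Kings: Abara, Voss, Blom, Varga, Wren — 5.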